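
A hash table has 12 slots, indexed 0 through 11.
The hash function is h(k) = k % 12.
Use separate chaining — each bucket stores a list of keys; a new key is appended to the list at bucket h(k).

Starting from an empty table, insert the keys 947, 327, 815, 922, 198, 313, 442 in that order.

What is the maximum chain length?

Insert 947: h=11, bucket 11 empty → new chain.
Insert 327: h=3, bucket 3 empty → new chain.
Insert 815: h=11, bucket 11 nonempty → append to chain.
Insert 922: h=10, bucket 10 empty → new chain.
Insert 198: h=6, bucket 6 empty → new chain.
Insert 313: h=1, bucket 1 empty → new chain.
Insert 442: h=10, bucket 10 nonempty → append to chain.
Final buckets:
0: _
1: 313
2: _
3: 327
4: _
5: _
6: 198
7: _
8: _
9: _
10: 922 -> 442
11: 947 -> 815

2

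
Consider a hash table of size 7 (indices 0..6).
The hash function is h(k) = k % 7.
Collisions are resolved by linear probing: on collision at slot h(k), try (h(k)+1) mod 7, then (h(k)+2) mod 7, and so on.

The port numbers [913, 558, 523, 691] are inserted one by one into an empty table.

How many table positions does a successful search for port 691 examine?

913: h=3 -> slot 3
558: h=5 -> slot 5
523: h=5, probe 5,6 -> slot 6
691: h=5, probe 5,6,0 -> slot 0
Table: [691, ., ., 913, ., 558, 523]
Lookup 691: h=5, probe 5,6,0 → found at 0.

3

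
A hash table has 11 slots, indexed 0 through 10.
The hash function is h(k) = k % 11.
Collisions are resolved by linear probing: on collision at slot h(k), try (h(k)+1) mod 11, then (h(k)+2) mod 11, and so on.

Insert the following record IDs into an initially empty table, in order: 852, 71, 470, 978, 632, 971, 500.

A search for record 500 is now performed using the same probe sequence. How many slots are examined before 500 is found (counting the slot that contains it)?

5

Insert 852: h=5, slot 5 empty → index 5.
Insert 71: h=5, slot 5 occupied → index 6.
Insert 470: h=8, slot 8 empty → index 8.
Insert 978: h=10, slot 10 empty → index 10.
Insert 632: h=5, slots 5,6 occupied → index 7.
Insert 971: h=3, slot 3 empty → index 3.
Insert 500: h=5, slots 5,6,7,8 occupied → index 9.
Table: [., ., ., 971, ., 852, 71, 632, 470, 500, 978]
Lookup 500: h=5, probe 5,6,7,8,9 → found at 9.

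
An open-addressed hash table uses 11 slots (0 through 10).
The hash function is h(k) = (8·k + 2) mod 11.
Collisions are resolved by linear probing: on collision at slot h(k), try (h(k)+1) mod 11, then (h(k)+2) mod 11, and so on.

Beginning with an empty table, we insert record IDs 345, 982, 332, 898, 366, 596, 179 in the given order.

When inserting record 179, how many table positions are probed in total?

3

345: h=1 -> slot 1
982: h=4 -> slot 4
332: h=7 -> slot 7
898: h=3 -> slot 3
366: h=4, probe 4,5 -> slot 5
596: h=7, probe 7,8 -> slot 8
179: h=4, probe 4,5,6 -> slot 6
Table: [., 345, ., 898, 982, 366, 179, 332, 596, ., .]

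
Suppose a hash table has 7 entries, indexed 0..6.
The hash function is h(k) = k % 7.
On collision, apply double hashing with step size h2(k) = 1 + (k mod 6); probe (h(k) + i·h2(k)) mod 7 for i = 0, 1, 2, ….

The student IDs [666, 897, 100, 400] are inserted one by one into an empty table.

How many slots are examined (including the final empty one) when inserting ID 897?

2

Insert 666: h=1, slot 1 empty => index 1.
Insert 897: h=1, h2=4, slot 1 occupied => index 5.
Insert 100: h=2, slot 2 empty => index 2.
Insert 400: h=1, h2=5, slot 1 occupied => index 6.
Table: [., 666, 100, ., ., 897, 400]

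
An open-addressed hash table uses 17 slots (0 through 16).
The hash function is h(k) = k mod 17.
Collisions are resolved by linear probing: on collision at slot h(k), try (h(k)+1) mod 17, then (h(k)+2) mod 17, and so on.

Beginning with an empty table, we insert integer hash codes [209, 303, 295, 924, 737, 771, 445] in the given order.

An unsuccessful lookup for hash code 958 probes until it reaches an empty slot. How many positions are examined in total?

Insert 209: h=5, slot 5 empty → index 5.
Insert 303: h=14, slot 14 empty → index 14.
Insert 295: h=6, slot 6 empty → index 6.
Insert 924: h=6, slot 6 occupied → index 7.
Insert 737: h=6, slots 6,7 occupied → index 8.
Insert 771: h=6, slots 6,7,8 occupied → index 9.
Insert 445: h=3, slot 3 empty → index 3.
Table: [_, _, _, 445, _, 209, 295, 924, 737, 771, _, _, _, _, 303, _, _]
Lookup 958: h=6, probe 6,7,8,9,10 → slot 10 empty, not found.

5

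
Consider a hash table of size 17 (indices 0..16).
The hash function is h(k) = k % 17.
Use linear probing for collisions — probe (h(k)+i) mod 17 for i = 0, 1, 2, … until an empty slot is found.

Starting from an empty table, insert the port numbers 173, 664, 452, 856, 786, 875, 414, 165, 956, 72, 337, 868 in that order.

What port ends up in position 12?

165

173 hashes to 3; slot 3 is free → place at 3.
664 hashes to 1; slot 1 is free → place at 1.
452 hashes to 10; slot 10 is free → place at 10.
856 hashes to 6; slot 6 is free → place at 6.
786 hashes to 4; slot 4 is free → place at 4.
875 hashes to 8; slot 8 is free → place at 8.
414 hashes to 6; 6 taken → place at 7.
165 hashes to 12; slot 12 is free → place at 12.
956 hashes to 4; 4 taken → place at 5.
72 hashes to 4; 4,5,6,7,8 taken → place at 9.
337 hashes to 14; slot 14 is free → place at 14.
868 hashes to 1; 1 taken → place at 2.
Table: [-, 664, 868, 173, 786, 956, 856, 414, 875, 72, 452, -, 165, -, 337, -, -]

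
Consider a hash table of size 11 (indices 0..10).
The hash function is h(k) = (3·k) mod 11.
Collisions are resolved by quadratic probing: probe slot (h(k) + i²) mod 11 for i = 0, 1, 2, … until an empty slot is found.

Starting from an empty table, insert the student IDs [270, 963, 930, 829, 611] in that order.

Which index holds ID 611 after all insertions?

270 hashes to 7; slot 7 is free => place at 7.
963 hashes to 7; 7 taken => place at 8.
930 hashes to 7; 7,8 taken => place at 0.
829 hashes to 1; slot 1 is free => place at 1.
611 hashes to 7; 7,8,0 taken => place at 5.
Table: [930, 829, ., ., ., 611, ., 270, 963, ., .]

5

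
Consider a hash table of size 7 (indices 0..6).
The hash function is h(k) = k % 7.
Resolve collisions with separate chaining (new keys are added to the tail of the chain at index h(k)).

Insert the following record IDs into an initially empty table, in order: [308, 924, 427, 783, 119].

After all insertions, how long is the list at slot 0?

Insert 308: h=0, bucket 0 empty → new chain.
Insert 924: h=0, bucket 0 nonempty → append to chain.
Insert 427: h=0, bucket 0 nonempty → append to chain.
Insert 783: h=6, bucket 6 empty → new chain.
Insert 119: h=0, bucket 0 nonempty → append to chain.
Final buckets:
0: 308 -> 924 -> 427 -> 119
1: ∅
2: ∅
3: ∅
4: ∅
5: ∅
6: 783

4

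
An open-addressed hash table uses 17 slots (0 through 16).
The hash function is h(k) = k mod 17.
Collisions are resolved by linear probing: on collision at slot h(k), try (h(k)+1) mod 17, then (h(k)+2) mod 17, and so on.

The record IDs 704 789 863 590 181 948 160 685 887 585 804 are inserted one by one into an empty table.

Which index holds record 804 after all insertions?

6

704: h=7 -> slot 7
789: h=7, probe 7,8 -> slot 8
863: h=13 -> slot 13
590: h=12 -> slot 12
181: h=11 -> slot 11
948: h=13, probe 13,14 -> slot 14
160: h=7, probe 7,8,9 -> slot 9
685: h=5 -> slot 5
887: h=3 -> slot 3
585: h=7, probe 7,8,9,10 -> slot 10
804: h=5, probe 5,6 -> slot 6
Table: [—, —, —, 887, —, 685, 804, 704, 789, 160, 585, 181, 590, 863, 948, —, —]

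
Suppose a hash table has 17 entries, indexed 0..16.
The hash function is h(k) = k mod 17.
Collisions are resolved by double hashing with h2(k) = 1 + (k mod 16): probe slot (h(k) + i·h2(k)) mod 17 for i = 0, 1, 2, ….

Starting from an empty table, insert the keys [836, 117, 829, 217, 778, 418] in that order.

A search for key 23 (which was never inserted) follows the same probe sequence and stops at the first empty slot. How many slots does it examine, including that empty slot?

836 hashes to 3; slot 3 is free -> place at 3.
117 hashes to 15; slot 15 is free -> place at 15.
829 hashes to 13; slot 13 is free -> place at 13.
217 hashes to 13, h2=10; 13 taken -> place at 6.
778 hashes to 13, h2=11; 13 taken -> place at 7.
418 hashes to 10; slot 10 is free -> place at 10.
Table: [-, -, -, 836, -, -, 217, 778, -, -, 418, -, -, 829, -, 117, -]
Lookup 23: h=6, h2=8, probe 6,14 → slot 14 empty, not found.

2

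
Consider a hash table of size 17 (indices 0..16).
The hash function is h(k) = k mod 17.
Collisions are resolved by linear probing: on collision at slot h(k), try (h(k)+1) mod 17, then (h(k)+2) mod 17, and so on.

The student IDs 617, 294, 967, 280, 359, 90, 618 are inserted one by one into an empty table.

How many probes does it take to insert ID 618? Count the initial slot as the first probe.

Insert 617: h=5, slot 5 empty → index 5.
Insert 294: h=5, slot 5 occupied → index 6.
Insert 967: h=15, slot 15 empty → index 15.
Insert 280: h=8, slot 8 empty → index 8.
Insert 359: h=2, slot 2 empty → index 2.
Insert 90: h=5, slots 5,6 occupied → index 7.
Insert 618: h=6, slots 6,7,8 occupied → index 9.
Table: [—, —, 359, —, —, 617, 294, 90, 280, 618, —, —, —, —, —, 967, —]

4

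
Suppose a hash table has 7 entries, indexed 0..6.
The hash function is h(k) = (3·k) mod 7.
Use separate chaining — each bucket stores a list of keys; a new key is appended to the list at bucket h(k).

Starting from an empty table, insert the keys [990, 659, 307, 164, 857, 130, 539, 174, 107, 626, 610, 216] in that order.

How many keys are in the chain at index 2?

Insert 990: h=2, bucket 2 empty -> new chain.
Insert 659: h=3, bucket 3 empty -> new chain.
Insert 307: h=4, bucket 4 empty -> new chain.
Insert 164: h=2, bucket 2 nonempty -> append to chain.
Insert 857: h=2, bucket 2 nonempty -> append to chain.
Insert 130: h=5, bucket 5 empty -> new chain.
Insert 539: h=0, bucket 0 empty -> new chain.
Insert 174: h=4, bucket 4 nonempty -> append to chain.
Insert 107: h=6, bucket 6 empty -> new chain.
Insert 626: h=2, bucket 2 nonempty -> append to chain.
Insert 610: h=3, bucket 3 nonempty -> append to chain.
Insert 216: h=4, bucket 4 nonempty -> append to chain.
Final buckets:
0: 539
1: .
2: 990 -> 164 -> 857 -> 626
3: 659 -> 610
4: 307 -> 174 -> 216
5: 130
6: 107

4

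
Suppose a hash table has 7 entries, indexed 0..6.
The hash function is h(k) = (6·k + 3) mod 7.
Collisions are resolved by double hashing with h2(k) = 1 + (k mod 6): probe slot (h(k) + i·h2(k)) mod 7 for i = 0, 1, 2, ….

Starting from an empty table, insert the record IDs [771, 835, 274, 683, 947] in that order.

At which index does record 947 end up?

771 hashes to 2; slot 2 is free -> place at 2.
835 hashes to 1; slot 1 is free -> place at 1.
274 hashes to 2, h2=5; 2 taken -> place at 0.
683 hashes to 6; slot 6 is free -> place at 6.
947 hashes to 1, h2=6; 1,0,6 taken -> place at 5.
Table: [274, 835, 771, ., ., 947, 683]

5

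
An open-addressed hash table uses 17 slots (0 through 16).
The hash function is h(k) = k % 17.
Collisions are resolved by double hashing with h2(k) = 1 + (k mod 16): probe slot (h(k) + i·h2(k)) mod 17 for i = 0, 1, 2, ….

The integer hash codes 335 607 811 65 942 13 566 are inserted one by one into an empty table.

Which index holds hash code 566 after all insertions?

335: h=12 -> slot 12
607: h=12, h2=16, probe 12,11 -> slot 11
811: h=12, h2=12, probe 12,7 -> slot 7
65: h=14 -> slot 14
942: h=7, h2=15, probe 7,5 -> slot 5
13: h=13 -> slot 13
566: h=5, h2=7, probe 5,12,2 -> slot 2
Table: [—, —, 566, —, —, 942, —, 811, —, —, —, 607, 335, 13, 65, —, —]

2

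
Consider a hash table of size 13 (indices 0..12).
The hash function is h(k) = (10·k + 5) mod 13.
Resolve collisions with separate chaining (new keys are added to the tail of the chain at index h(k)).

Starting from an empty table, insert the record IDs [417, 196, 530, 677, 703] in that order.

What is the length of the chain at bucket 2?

4

417 → bucket 2
196 → bucket 2 (collision)
530 → bucket 1
677 → bucket 2 (collision)
703 → bucket 2 (collision)
Final buckets:
0: -
1: 530
2: 417 -> 196 -> 677 -> 703
3: -
4: -
5: -
6: -
7: -
8: -
9: -
10: -
11: -
12: -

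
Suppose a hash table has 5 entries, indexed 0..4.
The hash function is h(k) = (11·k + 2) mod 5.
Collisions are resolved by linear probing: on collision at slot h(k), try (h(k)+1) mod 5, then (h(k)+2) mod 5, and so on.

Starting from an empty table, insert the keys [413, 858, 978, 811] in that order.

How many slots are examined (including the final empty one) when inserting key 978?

3

Insert 413: h=0, slot 0 empty → index 0.
Insert 858: h=0, slot 0 occupied → index 1.
Insert 978: h=0, slots 0,1 occupied → index 2.
Insert 811: h=3, slot 3 empty → index 3.
Table: [413, 858, 978, 811, —]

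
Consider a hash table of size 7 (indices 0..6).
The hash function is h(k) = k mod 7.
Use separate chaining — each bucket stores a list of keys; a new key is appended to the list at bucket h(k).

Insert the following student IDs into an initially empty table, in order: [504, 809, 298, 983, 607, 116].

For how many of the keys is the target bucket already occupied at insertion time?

504 → bucket 0
809 → bucket 4
298 → bucket 4 (collision)
983 → bucket 3
607 → bucket 5
116 → bucket 4 (collision)
Final buckets:
0: 504
1: -
2: -
3: 983
4: 809 -> 298 -> 116
5: 607
6: -

2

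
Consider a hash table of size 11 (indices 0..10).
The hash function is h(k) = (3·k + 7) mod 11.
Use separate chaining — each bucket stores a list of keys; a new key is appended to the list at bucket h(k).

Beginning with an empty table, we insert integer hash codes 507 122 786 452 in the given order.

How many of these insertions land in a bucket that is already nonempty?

2

Insert 507: h=10, bucket 10 empty -> new chain.
Insert 122: h=10, bucket 10 nonempty -> append to chain.
Insert 786: h=0, bucket 0 empty -> new chain.
Insert 452: h=10, bucket 10 nonempty -> append to chain.
Final buckets:
0: 786
1: —
2: —
3: —
4: —
5: —
6: —
7: —
8: —
9: —
10: 507 -> 122 -> 452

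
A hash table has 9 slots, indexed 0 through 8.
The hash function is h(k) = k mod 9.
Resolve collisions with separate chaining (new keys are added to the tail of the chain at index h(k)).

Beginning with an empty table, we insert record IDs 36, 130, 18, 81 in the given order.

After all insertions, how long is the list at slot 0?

3

36 -> bucket 0
130 -> bucket 4
18 -> bucket 0 (collision)
81 -> bucket 0 (collision)
Final buckets:
0: 36 -> 18 -> 81
1: ∅
2: ∅
3: ∅
4: 130
5: ∅
6: ∅
7: ∅
8: ∅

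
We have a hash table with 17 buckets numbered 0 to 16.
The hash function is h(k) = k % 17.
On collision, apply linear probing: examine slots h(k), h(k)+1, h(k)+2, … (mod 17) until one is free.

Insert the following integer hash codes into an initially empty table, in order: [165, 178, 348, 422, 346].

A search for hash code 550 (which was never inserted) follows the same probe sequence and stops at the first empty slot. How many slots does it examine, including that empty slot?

2

Insert 165: h=12, slot 12 empty -> index 12.
Insert 178: h=8, slot 8 empty -> index 8.
Insert 348: h=8, slot 8 occupied -> index 9.
Insert 422: h=14, slot 14 empty -> index 14.
Insert 346: h=6, slot 6 empty -> index 6.
Table: [—, —, —, —, —, —, 346, —, 178, 348, —, —, 165, —, 422, —, —]
Lookup 550: h=6, probe 6,7 → slot 7 empty, not found.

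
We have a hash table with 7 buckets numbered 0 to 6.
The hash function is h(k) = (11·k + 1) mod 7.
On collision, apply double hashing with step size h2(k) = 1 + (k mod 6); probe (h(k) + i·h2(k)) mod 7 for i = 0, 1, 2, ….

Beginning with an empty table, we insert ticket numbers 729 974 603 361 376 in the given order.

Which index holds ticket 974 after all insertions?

729: h=5 -> slot 5
974: h=5, h2=3, probe 5,1 -> slot 1
603: h=5, h2=4, probe 5,2 -> slot 2
361: h=3 -> slot 3
376: h=0 -> slot 0
Table: [376, 974, 603, 361, ., 729, .]

1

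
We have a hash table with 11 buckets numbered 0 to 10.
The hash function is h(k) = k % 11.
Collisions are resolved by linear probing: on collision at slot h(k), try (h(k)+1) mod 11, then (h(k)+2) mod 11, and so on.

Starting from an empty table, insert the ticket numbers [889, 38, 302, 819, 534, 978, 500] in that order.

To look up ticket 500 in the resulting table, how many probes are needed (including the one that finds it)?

889 hashes to 9; slot 9 is free -> place at 9.
38 hashes to 5; slot 5 is free -> place at 5.
302 hashes to 5; 5 taken -> place at 6.
819 hashes to 5; 5,6 taken -> place at 7.
534 hashes to 6; 6,7 taken -> place at 8.
978 hashes to 10; slot 10 is free -> place at 10.
500 hashes to 5; 5,6,7,8,9,10 taken -> place at 0.
Table: [500, -, -, -, -, 38, 302, 819, 534, 889, 978]
Lookup 500: h=5, probe 5,6,7,8,9,10,0 → found at 0.

7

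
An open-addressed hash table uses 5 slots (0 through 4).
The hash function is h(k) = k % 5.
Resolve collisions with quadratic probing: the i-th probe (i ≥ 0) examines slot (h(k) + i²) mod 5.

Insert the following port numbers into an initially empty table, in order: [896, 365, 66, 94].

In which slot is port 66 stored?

2

896 hashes to 1; slot 1 is free -> place at 1.
365 hashes to 0; slot 0 is free -> place at 0.
66 hashes to 1; 1 taken -> place at 2.
94 hashes to 4; slot 4 is free -> place at 4.
Table: [365, 896, 66, ., 94]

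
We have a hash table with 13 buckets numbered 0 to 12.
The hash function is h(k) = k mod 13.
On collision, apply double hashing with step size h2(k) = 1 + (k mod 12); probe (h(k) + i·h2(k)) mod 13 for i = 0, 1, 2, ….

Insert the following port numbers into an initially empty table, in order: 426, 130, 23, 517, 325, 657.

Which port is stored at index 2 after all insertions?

325

426: h=10 -> slot 10
130: h=0 -> slot 0
23: h=10, h2=12, probe 10,9 -> slot 9
517: h=10, h2=2, probe 10,12 -> slot 12
325: h=0, h2=2, probe 0,2 -> slot 2
657: h=7 -> slot 7
Table: [130, ∅, 325, ∅, ∅, ∅, ∅, 657, ∅, 23, 426, ∅, 517]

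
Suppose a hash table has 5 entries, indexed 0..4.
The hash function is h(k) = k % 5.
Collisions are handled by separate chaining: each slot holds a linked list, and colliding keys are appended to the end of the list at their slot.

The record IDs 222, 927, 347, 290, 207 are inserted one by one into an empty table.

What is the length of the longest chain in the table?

Insert 222: h=2, bucket 2 empty → new chain.
Insert 927: h=2, bucket 2 nonempty → append to chain.
Insert 347: h=2, bucket 2 nonempty → append to chain.
Insert 290: h=0, bucket 0 empty → new chain.
Insert 207: h=2, bucket 2 nonempty → append to chain.
Final buckets:
0: 290
1: _
2: 222 -> 927 -> 347 -> 207
3: _
4: _

4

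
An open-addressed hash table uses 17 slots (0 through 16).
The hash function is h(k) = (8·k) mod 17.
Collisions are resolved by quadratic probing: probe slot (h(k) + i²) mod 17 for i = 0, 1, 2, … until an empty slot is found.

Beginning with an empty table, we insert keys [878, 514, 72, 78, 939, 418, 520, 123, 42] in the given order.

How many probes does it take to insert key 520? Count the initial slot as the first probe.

Insert 878: h=3, slot 3 empty → index 3.
Insert 514: h=15, slot 15 empty → index 15.
Insert 72: h=15, slot 15 occupied → index 16.
Insert 78: h=12, slot 12 empty → index 12.
Insert 939: h=15, slots 15,16 occupied → index 2.
Insert 418: h=12, slot 12 occupied → index 13.
Insert 520: h=12, slots 12,13,16 occupied → index 4.
Insert 123: h=15, slots 15,16,2 occupied → index 7.
Insert 42: h=13, slot 13 occupied → index 14.
Table: [∅, ∅, 939, 878, 520, ∅, ∅, 123, ∅, ∅, ∅, ∅, 78, 418, 42, 514, 72]

4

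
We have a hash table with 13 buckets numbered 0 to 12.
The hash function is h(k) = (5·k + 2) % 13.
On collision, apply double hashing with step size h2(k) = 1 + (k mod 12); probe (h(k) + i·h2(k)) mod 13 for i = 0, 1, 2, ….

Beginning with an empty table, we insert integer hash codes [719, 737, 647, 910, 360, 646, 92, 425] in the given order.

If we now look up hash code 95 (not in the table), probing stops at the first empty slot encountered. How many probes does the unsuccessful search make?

5

Insert 719: h=9, slot 9 empty → index 9.
Insert 737: h=8, slot 8 empty → index 8.
Insert 647: h=0, slot 0 empty → index 0.
Insert 910: h=2, slot 2 empty → index 2.
Insert 360: h=8, h2=1, slots 8,9 occupied → index 10.
Insert 646: h=8, h2=11, slot 8 occupied → index 6.
Insert 92: h=7, slot 7 empty → index 7.
Insert 425: h=8, h2=6, slot 8 occupied → index 1.
Table: [647, 425, 910, ∅, ∅, ∅, 646, 92, 737, 719, 360, ∅, ∅]
Lookup 95: h=9, h2=12, probe 9,8,7,6,5 → slot 5 empty, not found.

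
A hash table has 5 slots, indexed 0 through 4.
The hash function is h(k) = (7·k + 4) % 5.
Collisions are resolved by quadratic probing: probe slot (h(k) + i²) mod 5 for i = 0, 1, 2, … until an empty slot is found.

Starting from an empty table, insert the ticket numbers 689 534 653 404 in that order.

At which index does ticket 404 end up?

1

689: h=2 -> slot 2
534: h=2, probe 2,3 -> slot 3
653: h=0 -> slot 0
404: h=2, probe 2,3,1 -> slot 1
Table: [653, 404, 689, 534, _]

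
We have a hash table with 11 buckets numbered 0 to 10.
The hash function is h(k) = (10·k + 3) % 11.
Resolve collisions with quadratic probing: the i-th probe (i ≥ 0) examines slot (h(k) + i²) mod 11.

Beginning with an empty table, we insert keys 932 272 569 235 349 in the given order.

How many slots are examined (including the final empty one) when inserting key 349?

Insert 932: h=6, slot 6 empty => index 6.
Insert 272: h=6, slot 6 occupied => index 7.
Insert 569: h=6, slots 6,7 occupied => index 10.
Insert 235: h=10, slot 10 occupied => index 0.
Insert 349: h=6, slots 6,7,10 occupied => index 4.
Table: [235, ∅, ∅, ∅, 349, ∅, 932, 272, ∅, ∅, 569]

4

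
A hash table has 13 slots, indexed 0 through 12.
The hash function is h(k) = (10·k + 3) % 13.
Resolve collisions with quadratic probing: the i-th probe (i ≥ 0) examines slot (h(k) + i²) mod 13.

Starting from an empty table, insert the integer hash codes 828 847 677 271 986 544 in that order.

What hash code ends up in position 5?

Insert 828: h=2, slot 2 empty → index 2.
Insert 847: h=10, slot 10 empty → index 10.
Insert 677: h=0, slot 0 empty → index 0.
Insert 271: h=9, slot 9 empty → index 9.
Insert 986: h=9, slots 9,10,0 occupied → index 5.
Insert 544: h=9, slots 9,10,0,5 occupied → index 12.
Table: [677, —, 828, —, —, 986, —, —, —, 271, 847, —, 544]

986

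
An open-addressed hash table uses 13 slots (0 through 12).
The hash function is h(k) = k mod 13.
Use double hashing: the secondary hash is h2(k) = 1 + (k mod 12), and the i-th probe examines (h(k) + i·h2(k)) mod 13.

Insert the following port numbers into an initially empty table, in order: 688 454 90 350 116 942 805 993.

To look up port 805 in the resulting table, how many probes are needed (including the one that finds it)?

2

Insert 688: h=12, slot 12 empty => index 12.
Insert 454: h=12, h2=11, slot 12 occupied => index 10.
Insert 90: h=12, h2=7, slot 12 occupied => index 6.
Insert 350: h=12, h2=3, slot 12 occupied => index 2.
Insert 116: h=12, h2=9, slot 12 occupied => index 8.
Insert 942: h=6, h2=7, slot 6 occupied => index 0.
Insert 805: h=12, h2=2, slot 12 occupied => index 1.
Insert 993: h=5, slot 5 empty => index 5.
Table: [942, 805, 350, ., ., 993, 90, ., 116, ., 454, ., 688]
Lookup 805: h=12, h2=2, probe 12,1 → found at 1.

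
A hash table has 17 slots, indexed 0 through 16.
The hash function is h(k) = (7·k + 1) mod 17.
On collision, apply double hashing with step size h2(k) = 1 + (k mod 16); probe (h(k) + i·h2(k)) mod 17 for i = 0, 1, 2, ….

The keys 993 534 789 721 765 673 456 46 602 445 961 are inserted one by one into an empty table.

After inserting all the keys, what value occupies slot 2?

993: h=16 → slot 16
534: h=16, h2=7, probe 16,6 → slot 6
789: h=16, h2=6, probe 16,5 → slot 5
721: h=16, h2=2, probe 16,1 → slot 1
765: h=1, h2=14, probe 1,15 → slot 15
673: h=3 → slot 3
456: h=14 → slot 14
46: h=0 → slot 0
602: h=16, h2=11, probe 16,10 → slot 10
445: h=5, h2=14, probe 5,2 → slot 2
961: h=13 → slot 13
Table: [46, 721, 445, 673, -, 789, 534, -, -, -, 602, -, -, 961, 456, 765, 993]

445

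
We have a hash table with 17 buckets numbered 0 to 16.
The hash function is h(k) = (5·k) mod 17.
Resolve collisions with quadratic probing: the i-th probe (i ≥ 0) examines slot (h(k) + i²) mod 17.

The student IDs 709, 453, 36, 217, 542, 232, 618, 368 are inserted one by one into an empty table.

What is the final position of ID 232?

5

709: h=9 → slot 9
453: h=4 → slot 4
36: h=10 → slot 10
217: h=14 → slot 14
542: h=7 → slot 7
232: h=4, probe 4,5 → slot 5
618: h=13 → slot 13
368: h=4, probe 4,5,8 → slot 8
Table: [_, _, _, _, 453, 232, _, 542, 368, 709, 36, _, _, 618, 217, _, _]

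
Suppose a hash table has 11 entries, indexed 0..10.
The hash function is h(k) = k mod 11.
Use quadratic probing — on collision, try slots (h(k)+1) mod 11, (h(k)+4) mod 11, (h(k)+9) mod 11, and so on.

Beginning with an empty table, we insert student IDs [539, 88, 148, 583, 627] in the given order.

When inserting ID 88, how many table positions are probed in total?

539: h=0 -> slot 0
88: h=0, probe 0,1 -> slot 1
148: h=5 -> slot 5
583: h=0, probe 0,1,4 -> slot 4
627: h=0, probe 0,1,4,9 -> slot 9
Table: [539, 88, _, _, 583, 148, _, _, _, 627, _]

2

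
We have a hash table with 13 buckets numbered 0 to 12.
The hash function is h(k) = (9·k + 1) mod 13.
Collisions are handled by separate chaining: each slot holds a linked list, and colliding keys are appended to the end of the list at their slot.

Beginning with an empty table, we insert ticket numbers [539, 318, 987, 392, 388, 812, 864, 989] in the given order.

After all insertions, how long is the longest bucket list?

4

539 -> bucket 3
318 -> bucket 3 (collision)
987 -> bucket 5
392 -> bucket 6
388 -> bucket 9
812 -> bucket 3 (collision)
864 -> bucket 3 (collision)
989 -> bucket 10
Final buckets:
0: .
1: .
2: .
3: 539 -> 318 -> 812 -> 864
4: .
5: 987
6: 392
7: .
8: .
9: 388
10: 989
11: .
12: .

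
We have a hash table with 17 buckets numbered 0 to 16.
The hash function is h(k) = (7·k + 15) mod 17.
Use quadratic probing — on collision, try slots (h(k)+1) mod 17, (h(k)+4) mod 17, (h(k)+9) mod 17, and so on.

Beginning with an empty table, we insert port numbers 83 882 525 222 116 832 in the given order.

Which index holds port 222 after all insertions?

83: h=1 => slot 1
882: h=1, probe 1,2 => slot 2
525: h=1, probe 1,2,5 => slot 5
222: h=5, probe 5,6 => slot 6
116: h=11 => slot 11
832: h=8 => slot 8
Table: [., 83, 882, ., ., 525, 222, ., 832, ., ., 116, ., ., ., ., .]

6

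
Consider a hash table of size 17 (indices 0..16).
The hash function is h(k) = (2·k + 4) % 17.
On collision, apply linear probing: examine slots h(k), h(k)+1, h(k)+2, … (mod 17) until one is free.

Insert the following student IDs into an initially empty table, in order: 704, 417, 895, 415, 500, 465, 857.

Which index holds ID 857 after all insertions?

4

704: h=1 → slot 1
417: h=5 → slot 5
895: h=9 → slot 9
415: h=1, probe 1,2 → slot 2
500: h=1, probe 1,2,3 → slot 3
465: h=16 → slot 16
857: h=1, probe 1,2,3,4 → slot 4
Table: [—, 704, 415, 500, 857, 417, —, —, —, 895, —, —, —, —, —, —, 465]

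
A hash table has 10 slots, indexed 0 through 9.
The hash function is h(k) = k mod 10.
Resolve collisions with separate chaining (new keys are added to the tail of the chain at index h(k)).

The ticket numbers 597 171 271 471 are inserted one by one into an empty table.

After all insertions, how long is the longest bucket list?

3

597 -> bucket 7
171 -> bucket 1
271 -> bucket 1 (collision)
471 -> bucket 1 (collision)
Final buckets:
0: .
1: 171 -> 271 -> 471
2: .
3: .
4: .
5: .
6: .
7: 597
8: .
9: .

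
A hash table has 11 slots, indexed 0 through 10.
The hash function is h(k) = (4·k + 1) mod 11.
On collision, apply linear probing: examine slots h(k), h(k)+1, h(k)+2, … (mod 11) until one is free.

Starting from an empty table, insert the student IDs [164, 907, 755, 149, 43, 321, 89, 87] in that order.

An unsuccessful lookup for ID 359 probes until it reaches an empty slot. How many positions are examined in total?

164 hashes to 8; slot 8 is free => place at 8.
907 hashes to 10; slot 10 is free => place at 10.
755 hashes to 7; slot 7 is free => place at 7.
149 hashes to 3; slot 3 is free => place at 3.
43 hashes to 8; 8 taken => place at 9.
321 hashes to 9; 9,10 taken => place at 0.
89 hashes to 5; slot 5 is free => place at 5.
87 hashes to 8; 8,9,10,0 taken => place at 1.
Table: [321, 87, ∅, 149, ∅, 89, ∅, 755, 164, 43, 907]
Lookup 359: h=7, probe 7,8,9,10,0,1,2 → slot 2 empty, not found.

7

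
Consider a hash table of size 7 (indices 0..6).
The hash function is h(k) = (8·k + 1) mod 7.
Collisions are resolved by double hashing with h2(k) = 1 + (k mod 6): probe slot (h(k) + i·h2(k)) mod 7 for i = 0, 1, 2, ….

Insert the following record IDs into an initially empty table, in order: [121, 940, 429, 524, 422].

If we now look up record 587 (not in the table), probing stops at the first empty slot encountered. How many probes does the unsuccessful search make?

121: h=3 -> slot 3
940: h=3, h2=5, probe 3,1 -> slot 1
429: h=3, h2=4, probe 3,0 -> slot 0
524: h=0, h2=3, probe 0,3,6 -> slot 6
422: h=3, h2=3, probe 3,6,2 -> slot 2
Table: [429, 940, 422, 121, —, —, 524]
Lookup 587: h=0, h2=6, probe 0,6,5 → slot 5 empty, not found.

3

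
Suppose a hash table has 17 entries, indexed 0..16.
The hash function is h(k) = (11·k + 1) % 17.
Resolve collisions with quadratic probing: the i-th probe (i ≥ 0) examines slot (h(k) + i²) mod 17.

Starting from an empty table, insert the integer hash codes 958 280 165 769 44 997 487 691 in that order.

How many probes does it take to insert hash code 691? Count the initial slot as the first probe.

958 hashes to 16; slot 16 is free → place at 16.
280 hashes to 4; slot 4 is free → place at 4.
165 hashes to 14; slot 14 is free → place at 14.
769 hashes to 11; slot 11 is free → place at 11.
44 hashes to 9; slot 9 is free → place at 9.
997 hashes to 3; slot 3 is free → place at 3.
487 hashes to 3; 3,4 taken → place at 7.
691 hashes to 3; 3,4,7 taken → place at 12.
Table: [_, _, _, 997, 280, _, _, 487, _, 44, _, 769, 691, _, 165, _, 958]

4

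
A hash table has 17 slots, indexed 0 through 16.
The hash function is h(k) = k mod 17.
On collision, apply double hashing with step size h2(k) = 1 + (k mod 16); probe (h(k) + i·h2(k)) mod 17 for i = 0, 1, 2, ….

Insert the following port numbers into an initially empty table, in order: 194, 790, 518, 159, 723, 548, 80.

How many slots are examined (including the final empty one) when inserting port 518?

194: h=7 => slot 7
790: h=8 => slot 8
518: h=8, h2=7, probe 8,15 => slot 15
159: h=6 => slot 6
723: h=9 => slot 9
548: h=4 => slot 4
80: h=12 => slot 12
Table: [∅, ∅, ∅, ∅, 548, ∅, 159, 194, 790, 723, ∅, ∅, 80, ∅, ∅, 518, ∅]

2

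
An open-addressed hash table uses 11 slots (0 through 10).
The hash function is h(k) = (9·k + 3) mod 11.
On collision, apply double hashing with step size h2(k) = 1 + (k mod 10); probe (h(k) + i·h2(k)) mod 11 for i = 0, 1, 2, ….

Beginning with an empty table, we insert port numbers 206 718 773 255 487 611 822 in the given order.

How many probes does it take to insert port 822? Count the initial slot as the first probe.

Insert 206: h=9, slot 9 empty -> index 9.
Insert 718: h=8, slot 8 empty -> index 8.
Insert 773: h=8, h2=4, slot 8 occupied -> index 1.
Insert 255: h=10, slot 10 empty -> index 10.
Insert 487: h=8, h2=8, slot 8 occupied -> index 5.
Insert 611: h=2, slot 2 empty -> index 2.
Insert 822: h=9, h2=3, slots 9,1 occupied -> index 4.
Table: [., 773, 611, ., 822, 487, ., ., 718, 206, 255]

3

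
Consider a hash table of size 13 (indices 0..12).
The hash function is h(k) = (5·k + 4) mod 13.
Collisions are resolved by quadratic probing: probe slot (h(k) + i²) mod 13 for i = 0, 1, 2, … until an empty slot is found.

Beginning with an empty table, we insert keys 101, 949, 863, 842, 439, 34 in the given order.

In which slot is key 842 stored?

Insert 101: h=2, slot 2 empty → index 2.
Insert 949: h=4, slot 4 empty → index 4.
Insert 863: h=3, slot 3 empty → index 3.
Insert 842: h=2, slots 2,3 occupied → index 6.
Insert 439: h=2, slots 2,3,6 occupied → index 11.
Insert 34: h=5, slot 5 empty → index 5.
Table: [∅, ∅, 101, 863, 949, 34, 842, ∅, ∅, ∅, ∅, 439, ∅]

6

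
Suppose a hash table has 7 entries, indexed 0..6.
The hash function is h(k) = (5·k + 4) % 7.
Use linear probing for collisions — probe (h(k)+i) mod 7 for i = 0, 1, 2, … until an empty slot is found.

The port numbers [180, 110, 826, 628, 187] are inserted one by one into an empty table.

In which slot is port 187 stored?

5

180 hashes to 1; slot 1 is free -> place at 1.
110 hashes to 1; 1 taken -> place at 2.
826 hashes to 4; slot 4 is free -> place at 4.
628 hashes to 1; 1,2 taken -> place at 3.
187 hashes to 1; 1,2,3,4 taken -> place at 5.
Table: [—, 180, 110, 628, 826, 187, —]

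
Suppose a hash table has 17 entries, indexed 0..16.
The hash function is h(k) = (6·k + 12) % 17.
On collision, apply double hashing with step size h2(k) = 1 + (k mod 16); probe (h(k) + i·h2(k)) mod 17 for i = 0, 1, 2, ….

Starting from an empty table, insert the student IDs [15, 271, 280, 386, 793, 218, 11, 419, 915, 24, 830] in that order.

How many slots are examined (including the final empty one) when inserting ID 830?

3

Insert 15: h=0, slot 0 empty → index 0.
Insert 271: h=6, slot 6 empty → index 6.
Insert 280: h=9, slot 9 empty → index 9.
Insert 386: h=16, slot 16 empty → index 16.
Insert 793: h=10, slot 10 empty → index 10.
Insert 218: h=11, slot 11 empty → index 11.
Insert 11: h=10, h2=12, slot 10 occupied → index 5.
Insert 419: h=10, h2=4, slot 10 occupied → index 14.
Insert 915: h=11, h2=4, slot 11 occupied → index 15.
Insert 24: h=3, slot 3 empty → index 3.
Insert 830: h=11, h2=15, slots 11,9 occupied → index 7.
Table: [15, _, _, 24, _, 11, 271, 830, _, 280, 793, 218, _, _, 419, 915, 386]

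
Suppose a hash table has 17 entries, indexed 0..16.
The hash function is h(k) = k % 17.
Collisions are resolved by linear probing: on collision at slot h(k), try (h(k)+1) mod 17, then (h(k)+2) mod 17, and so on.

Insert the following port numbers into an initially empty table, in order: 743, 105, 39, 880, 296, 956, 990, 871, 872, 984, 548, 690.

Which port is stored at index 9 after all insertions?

743 hashes to 12; slot 12 is free => place at 12.
105 hashes to 3; slot 3 is free => place at 3.
39 hashes to 5; slot 5 is free => place at 5.
880 hashes to 13; slot 13 is free => place at 13.
296 hashes to 7; slot 7 is free => place at 7.
956 hashes to 4; slot 4 is free => place at 4.
990 hashes to 4; 4,5 taken => place at 6.
871 hashes to 4; 4,5,6,7 taken => place at 8.
872 hashes to 5; 5,6,7,8 taken => place at 9.
984 hashes to 15; slot 15 is free => place at 15.
548 hashes to 4; 4,5,6,7,8,9 taken => place at 10.
690 hashes to 10; 10 taken => place at 11.
Table: [∅, ∅, ∅, 105, 956, 39, 990, 296, 871, 872, 548, 690, 743, 880, ∅, 984, ∅]

872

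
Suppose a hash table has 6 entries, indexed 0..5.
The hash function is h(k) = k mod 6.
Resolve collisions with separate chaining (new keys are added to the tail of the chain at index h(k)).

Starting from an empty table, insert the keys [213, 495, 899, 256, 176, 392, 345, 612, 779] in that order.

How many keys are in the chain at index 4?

213 -> bucket 3
495 -> bucket 3 (collision)
899 -> bucket 5
256 -> bucket 4
176 -> bucket 2
392 -> bucket 2 (collision)
345 -> bucket 3 (collision)
612 -> bucket 0
779 -> bucket 5 (collision)
Final buckets:
0: 612
1: .
2: 176 -> 392
3: 213 -> 495 -> 345
4: 256
5: 899 -> 779

1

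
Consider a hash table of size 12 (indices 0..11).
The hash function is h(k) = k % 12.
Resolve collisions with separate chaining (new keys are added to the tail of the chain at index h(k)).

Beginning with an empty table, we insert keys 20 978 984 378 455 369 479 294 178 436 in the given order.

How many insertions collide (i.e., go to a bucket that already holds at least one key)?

Insert 20: h=8, bucket 8 empty → new chain.
Insert 978: h=6, bucket 6 empty → new chain.
Insert 984: h=0, bucket 0 empty → new chain.
Insert 378: h=6, bucket 6 nonempty → append to chain.
Insert 455: h=11, bucket 11 empty → new chain.
Insert 369: h=9, bucket 9 empty → new chain.
Insert 479: h=11, bucket 11 nonempty → append to chain.
Insert 294: h=6, bucket 6 nonempty → append to chain.
Insert 178: h=10, bucket 10 empty → new chain.
Insert 436: h=4, bucket 4 empty → new chain.
Final buckets:
0: 984
1: _
2: _
3: _
4: 436
5: _
6: 978 -> 378 -> 294
7: _
8: 20
9: 369
10: 178
11: 455 -> 479

3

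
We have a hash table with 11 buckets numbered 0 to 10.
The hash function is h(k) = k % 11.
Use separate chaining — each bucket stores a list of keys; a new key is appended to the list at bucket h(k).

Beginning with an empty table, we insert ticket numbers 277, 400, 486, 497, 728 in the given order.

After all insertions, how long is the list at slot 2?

4

Insert 277: h=2, bucket 2 empty -> new chain.
Insert 400: h=4, bucket 4 empty -> new chain.
Insert 486: h=2, bucket 2 nonempty -> append to chain.
Insert 497: h=2, bucket 2 nonempty -> append to chain.
Insert 728: h=2, bucket 2 nonempty -> append to chain.
Final buckets:
0: -
1: -
2: 277 -> 486 -> 497 -> 728
3: -
4: 400
5: -
6: -
7: -
8: -
9: -
10: -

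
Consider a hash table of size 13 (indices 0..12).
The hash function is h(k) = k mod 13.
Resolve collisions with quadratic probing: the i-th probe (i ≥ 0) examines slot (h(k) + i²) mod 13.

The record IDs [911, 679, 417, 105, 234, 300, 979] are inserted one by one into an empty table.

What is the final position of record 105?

911 hashes to 1; slot 1 is free => place at 1.
679 hashes to 3; slot 3 is free => place at 3.
417 hashes to 1; 1 taken => place at 2.
105 hashes to 1; 1,2 taken => place at 5.
234 hashes to 0; slot 0 is free => place at 0.
300 hashes to 1; 1,2,5 taken => place at 10.
979 hashes to 4; slot 4 is free => place at 4.
Table: [234, 911, 417, 679, 979, 105, ∅, ∅, ∅, ∅, 300, ∅, ∅]

5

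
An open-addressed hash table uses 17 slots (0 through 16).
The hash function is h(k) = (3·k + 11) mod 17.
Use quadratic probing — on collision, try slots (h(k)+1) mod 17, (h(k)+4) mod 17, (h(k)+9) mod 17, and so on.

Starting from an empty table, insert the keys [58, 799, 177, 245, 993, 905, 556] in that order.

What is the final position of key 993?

58: h=15 -> slot 15
799: h=11 -> slot 11
177: h=15, probe 15,16 -> slot 16
245: h=15, probe 15,16,2 -> slot 2
993: h=15, probe 15,16,2,7 -> slot 7
905: h=6 -> slot 6
556: h=13 -> slot 13
Table: [-, -, 245, -, -, -, 905, 993, -, -, -, 799, -, 556, -, 58, 177]

7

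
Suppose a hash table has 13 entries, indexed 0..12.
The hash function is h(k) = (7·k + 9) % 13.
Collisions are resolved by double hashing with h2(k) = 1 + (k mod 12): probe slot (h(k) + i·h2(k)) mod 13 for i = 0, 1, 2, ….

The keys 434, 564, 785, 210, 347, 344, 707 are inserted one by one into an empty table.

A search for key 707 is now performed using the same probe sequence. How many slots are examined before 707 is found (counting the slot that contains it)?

2

434: h=5 => slot 5
564: h=5, h2=1, probe 5,6 => slot 6
785: h=5, h2=6, probe 5,11 => slot 11
210: h=10 => slot 10
347: h=7 => slot 7
344: h=12 => slot 12
707: h=5, h2=12, probe 5,4 => slot 4
Table: [., ., ., ., 707, 434, 564, 347, ., ., 210, 785, 344]
Lookup 707: h=5, h2=12, probe 5,4 → found at 4.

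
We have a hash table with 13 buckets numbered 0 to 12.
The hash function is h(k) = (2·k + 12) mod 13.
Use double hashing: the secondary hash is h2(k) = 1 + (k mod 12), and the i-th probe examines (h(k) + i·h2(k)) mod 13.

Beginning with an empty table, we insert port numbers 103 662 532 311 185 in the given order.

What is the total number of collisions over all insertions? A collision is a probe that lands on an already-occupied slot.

103: h=10 → slot 10
662: h=10, h2=3, probe 10,0 → slot 0
532: h=10, h2=5, probe 10,2 → slot 2
311: h=10, h2=12, probe 10,9 → slot 9
185: h=5 → slot 5
Table: [662, —, 532, —, —, 185, —, —, —, 311, 103, —, —]

3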